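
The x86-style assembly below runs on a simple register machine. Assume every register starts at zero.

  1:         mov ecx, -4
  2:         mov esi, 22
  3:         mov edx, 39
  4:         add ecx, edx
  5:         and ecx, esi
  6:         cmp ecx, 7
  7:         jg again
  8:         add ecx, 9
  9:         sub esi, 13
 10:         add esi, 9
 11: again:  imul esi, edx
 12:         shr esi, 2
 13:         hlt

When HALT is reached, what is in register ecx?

11

mov ecx, -4 → ecx=-4
mov esi, 22 → esi=22
mov edx, 39 → edx=39
add ecx, edx → ecx=(-4)+39=35
and ecx, esi → ecx=35&22=2
cmp ecx, 7  (cmp 2,7)
jg again: not taken
add ecx, 9 → ecx=2+9=11
sub esi, 13 → esi=22-13=9
add esi, 9 → esi=9+9=18
imul esi, edx → esi=18*39=702
shr esi, 2 → esi=702>>2=175
halt.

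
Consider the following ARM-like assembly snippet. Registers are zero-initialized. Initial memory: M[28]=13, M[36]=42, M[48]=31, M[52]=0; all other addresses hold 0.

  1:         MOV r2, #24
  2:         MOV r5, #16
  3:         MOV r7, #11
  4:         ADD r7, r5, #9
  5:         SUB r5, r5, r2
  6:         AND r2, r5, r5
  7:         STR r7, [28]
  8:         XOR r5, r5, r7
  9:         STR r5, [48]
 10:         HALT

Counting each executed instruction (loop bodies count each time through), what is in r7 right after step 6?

MOV r2, #24 → r2=24
MOV r5, #16 → r5=16
MOV r7, #11 → r7=11
ADD r7, r5, #9 → r7=16+9=25
SUB r5, r5, r2 → r5=16-24=-8
AND r2, r5, r5 → r2=(-8)&(-8)=-8
After step 6: r7 = 25.

25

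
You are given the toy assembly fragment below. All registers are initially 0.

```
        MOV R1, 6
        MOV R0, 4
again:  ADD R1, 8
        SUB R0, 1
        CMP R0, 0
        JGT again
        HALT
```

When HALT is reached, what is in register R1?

38

R1=6
R0=4
R1=6+8=14
R0=4-1=3
CMP R0, 0  (cmp 3,0)
JGT again: taken
R1=14+8=22
R0=3-1=2
CMP R0, 0  (cmp 2,0)
JGT again: taken
R1=22+8=30
R0=2-1=1
CMP R0, 0  (cmp 1,0)
JGT again: taken
R1=30+8=38
R0=1-1=0
CMP R0, 0  (cmp 0,0)
JGT again: not taken
halt.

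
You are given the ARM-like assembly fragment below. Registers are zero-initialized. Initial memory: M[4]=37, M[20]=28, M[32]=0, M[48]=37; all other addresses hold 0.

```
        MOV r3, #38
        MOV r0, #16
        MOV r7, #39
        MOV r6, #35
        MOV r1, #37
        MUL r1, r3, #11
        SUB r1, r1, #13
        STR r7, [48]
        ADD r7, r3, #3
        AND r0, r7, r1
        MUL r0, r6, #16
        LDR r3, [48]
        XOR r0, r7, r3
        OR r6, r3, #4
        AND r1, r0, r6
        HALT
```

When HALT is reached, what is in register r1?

6

after MOV r3, #38: r3=38
after MOV r0, #16: r0=16
after MOV r7, #39: r7=39
after MOV r6, #35: r6=35
after MOV r1, #37: r1=37
after MUL r1, r3, #11: r1=38*11=418
after SUB r1, r1, #13: r1=418-13=405
STR r7, [48] → M[48]=39
after ADD r7, r3, #3: r7=38+3=41
after AND r0, r7, r1: r0=41&405=1
after MUL r0, r6, #16: r0=35*16=560
after LDR r3, [48]: r3=M[48]=39
after XOR r0, r7, r3: r0=41^39=14
after OR r6, r3, #4: r6=39|4=39
after AND r1, r0, r6: r1=14&39=6
halt.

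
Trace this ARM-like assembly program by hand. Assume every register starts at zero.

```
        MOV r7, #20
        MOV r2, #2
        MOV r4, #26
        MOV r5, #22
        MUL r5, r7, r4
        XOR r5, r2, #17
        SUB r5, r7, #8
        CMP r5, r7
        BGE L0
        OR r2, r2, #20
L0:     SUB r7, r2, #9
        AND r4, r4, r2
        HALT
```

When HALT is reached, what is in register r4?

r7=20
r2=2
r4=26
r5=22
r5=20*26=520
r5=2^17=19
r5=20-8=12
CMP r5, r7  (cmp 12,20)
BGE L0: not taken
r2=2|20=22
r7=22-9=13
r4=26&22=18
halt.

18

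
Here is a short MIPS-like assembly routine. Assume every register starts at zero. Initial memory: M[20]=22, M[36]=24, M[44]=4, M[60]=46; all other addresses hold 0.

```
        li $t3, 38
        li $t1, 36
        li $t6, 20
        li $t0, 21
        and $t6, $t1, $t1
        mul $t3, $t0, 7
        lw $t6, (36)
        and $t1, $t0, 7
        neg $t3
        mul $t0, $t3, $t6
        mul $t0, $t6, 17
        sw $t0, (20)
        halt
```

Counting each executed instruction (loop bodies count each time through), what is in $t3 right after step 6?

147

$t3=38
$t1=36
$t6=20
$t0=21
$t6=36&36=36
$t3=21*7=147
After step 6: $t3 = 147.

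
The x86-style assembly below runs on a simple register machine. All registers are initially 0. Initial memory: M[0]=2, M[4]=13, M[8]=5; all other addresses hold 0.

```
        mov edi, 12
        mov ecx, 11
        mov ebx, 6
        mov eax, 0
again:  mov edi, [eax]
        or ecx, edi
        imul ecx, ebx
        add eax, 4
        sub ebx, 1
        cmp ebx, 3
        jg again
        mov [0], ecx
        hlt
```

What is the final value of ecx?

mov edi, 12 → edi=12
mov ecx, 11 → ecx=11
mov ebx, 6 → ebx=6
mov eax, 0 → eax=0
mov edi, [eax] → edi=M[0]=2
or ecx, edi → ecx=11|2=11
imul ecx, ebx → ecx=11*6=66
add eax, 4 → eax=0+4=4
sub ebx, 1 → ebx=6-1=5
cmp ebx, 3  (cmp 5,3)
jg again: taken
mov edi, [eax] → edi=M[4]=13
or ecx, edi → ecx=66|13=79
imul ecx, ebx → ecx=79*5=395
add eax, 4 → eax=4+4=8
sub ebx, 1 → ebx=5-1=4
cmp ebx, 3  (cmp 4,3)
jg again: taken
mov edi, [eax] → edi=M[8]=5
or ecx, edi → ecx=395|5=399
imul ecx, ebx → ecx=399*4=1596
add eax, 4 → eax=8+4=12
sub ebx, 1 → ebx=4-1=3
cmp ebx, 3  (cmp 3,3)
jg again: not taken
mov [0], ecx → M[0]=1596
halt.

1596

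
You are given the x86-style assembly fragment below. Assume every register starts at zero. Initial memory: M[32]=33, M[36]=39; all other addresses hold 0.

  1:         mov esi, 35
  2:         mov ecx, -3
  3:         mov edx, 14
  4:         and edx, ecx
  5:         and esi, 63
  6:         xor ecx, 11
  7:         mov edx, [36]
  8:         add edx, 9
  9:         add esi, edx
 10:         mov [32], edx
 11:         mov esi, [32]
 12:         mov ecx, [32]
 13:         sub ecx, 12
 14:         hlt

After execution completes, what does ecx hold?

after mov esi, 35: esi=35
after mov ecx, -3: ecx=-3
after mov edx, 14: edx=14
after and edx, ecx: edx=14&(-3)=12
after and esi, 63: esi=35&63=35
after xor ecx, 11: ecx=(-3)^11=-10
after mov edx, [36]: edx=M[36]=39
after add edx, 9: edx=39+9=48
after add esi, edx: esi=35+48=83
mov [32], edx → M[32]=48
after mov esi, [32]: esi=M[32]=48
after mov ecx, [32]: ecx=M[32]=48
after sub ecx, 12: ecx=48-12=36
halt.

36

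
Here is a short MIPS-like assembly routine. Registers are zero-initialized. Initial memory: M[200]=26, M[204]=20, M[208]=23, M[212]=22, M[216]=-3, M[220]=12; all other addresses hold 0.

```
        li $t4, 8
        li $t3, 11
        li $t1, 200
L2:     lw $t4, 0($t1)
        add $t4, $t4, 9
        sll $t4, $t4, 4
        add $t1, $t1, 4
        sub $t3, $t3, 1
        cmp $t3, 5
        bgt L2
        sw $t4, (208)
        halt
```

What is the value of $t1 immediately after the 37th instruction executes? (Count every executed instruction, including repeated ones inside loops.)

$t4=8
$t3=11
$t1=200
$t4=M[200]=26
$t4=26+9=35
$t4=35<<4=560
$t1=200+4=204
$t3=11-1=10
cmp $t3, 5  (cmp 10,5)
bgt L2: taken
$t4=M[204]=20
$t4=20+9=29
$t4=29<<4=464
$t1=204+4=208
$t3=10-1=9
cmp $t3, 5  (cmp 9,5)
bgt L2: taken
$t4=M[208]=23
$t4=23+9=32
$t4=32<<4=512
$t1=208+4=212
$t3=9-1=8
cmp $t3, 5  (cmp 8,5)
bgt L2: taken
$t4=M[212]=22
$t4=22+9=31
$t4=31<<4=496
$t1=212+4=216
$t3=8-1=7
cmp $t3, 5  (cmp 7,5)
bgt L2: taken
$t4=M[216]=-3
$t4=(-3)+9=6
$t4=6<<4=96
$t1=216+4=220
$t3=7-1=6
cmp $t3, 5  (cmp 6,5)
After step 37: $t1 = 220.

220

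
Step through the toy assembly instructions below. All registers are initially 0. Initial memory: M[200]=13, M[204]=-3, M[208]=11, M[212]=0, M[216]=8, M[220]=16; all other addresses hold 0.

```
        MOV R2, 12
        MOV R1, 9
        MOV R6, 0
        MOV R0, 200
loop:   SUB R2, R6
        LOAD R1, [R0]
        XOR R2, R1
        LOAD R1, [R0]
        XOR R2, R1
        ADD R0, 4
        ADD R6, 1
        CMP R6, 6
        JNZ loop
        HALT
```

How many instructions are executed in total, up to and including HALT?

59

MOV R2, 12 → R2=12
MOV R1, 9 → R1=9
MOV R6, 0 → R6=0
MOV R0, 200 → R0=200
SUB R2, R6 → R2=12-0=12
LOAD R1, [R0] → R1=M[200]=13
XOR R2, R1 → R2=12^13=1
LOAD R1, [R0] → R1=M[200]=13
XOR R2, R1 → R2=1^13=12
ADD R0, 4 → R0=200+4=204
ADD R6, 1 → R6=0+1=1
CMP R6, 6  (cmp 1,6)
JNZ loop: taken
SUB R2, R6 → R2=12-1=11
LOAD R1, [R0] → R1=M[204]=-3
XOR R2, R1 → R2=11^(-3)=-10
LOAD R1, [R0] → R1=M[204]=-3
XOR R2, R1 → R2=(-10)^(-3)=11
ADD R0, 4 → R0=204+4=208
ADD R6, 1 → R6=1+1=2
CMP R6, 6  (cmp 2,6)
JNZ loop: taken
SUB R2, R6 → R2=11-2=9
LOAD R1, [R0] → R1=M[208]=11
XOR R2, R1 → R2=9^11=2
LOAD R1, [R0] → R1=M[208]=11
XOR R2, R1 → R2=2^11=9
ADD R0, 4 → R0=208+4=212
ADD R6, 1 → R6=2+1=3
CMP R6, 6  (cmp 3,6)
JNZ loop: taken
SUB R2, R6 → R2=9-3=6
LOAD R1, [R0] → R1=M[212]=0
XOR R2, R1 → R2=6^0=6
LOAD R1, [R0] → R1=M[212]=0
XOR R2, R1 → R2=6^0=6
ADD R0, 4 → R0=212+4=216
ADD R6, 1 → R6=3+1=4
CMP R6, 6  (cmp 4,6)
JNZ loop: taken
SUB R2, R6 → R2=6-4=2
LOAD R1, [R0] → R1=M[216]=8
XOR R2, R1 → R2=2^8=10
LOAD R1, [R0] → R1=M[216]=8
XOR R2, R1 → R2=10^8=2
ADD R0, 4 → R0=216+4=220
ADD R6, 1 → R6=4+1=5
CMP R6, 6  (cmp 5,6)
JNZ loop: taken
SUB R2, R6 → R2=2-5=-3
LOAD R1, [R0] → R1=M[220]=16
XOR R2, R1 → R2=(-3)^16=-19
LOAD R1, [R0] → R1=M[220]=16
XOR R2, R1 → R2=(-19)^16=-3
ADD R0, 4 → R0=220+4=224
ADD R6, 1 → R6=5+1=6
CMP R6, 6  (cmp 6,6)
JNZ loop: not taken
halt.
Total executed instructions: 59.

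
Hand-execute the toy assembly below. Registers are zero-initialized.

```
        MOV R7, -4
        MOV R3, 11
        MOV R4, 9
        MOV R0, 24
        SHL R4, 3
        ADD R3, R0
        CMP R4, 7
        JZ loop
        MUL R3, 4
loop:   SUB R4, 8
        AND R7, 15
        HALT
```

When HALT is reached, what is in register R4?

R7=-4
R3=11
R4=9
R0=24
R4=9<<3=72
R3=11+24=35
CMP R4, 7  (cmp 72,7)
JZ loop: not taken
R3=35*4=140
R4=72-8=64
R7=(-4)&15=12
halt.

64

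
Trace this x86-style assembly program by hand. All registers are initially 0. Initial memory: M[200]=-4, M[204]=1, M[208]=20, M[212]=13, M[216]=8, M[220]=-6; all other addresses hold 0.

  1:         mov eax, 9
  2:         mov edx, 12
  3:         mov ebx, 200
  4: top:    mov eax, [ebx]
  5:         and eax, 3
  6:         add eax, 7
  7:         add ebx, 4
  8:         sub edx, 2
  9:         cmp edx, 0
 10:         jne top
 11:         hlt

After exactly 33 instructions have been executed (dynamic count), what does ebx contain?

eax=9
edx=12
ebx=200
eax=M[200]=-4
eax=(-4)&3=0
eax=0+7=7
ebx=200+4=204
edx=12-2=10
cmp edx, 0  (cmp 10,0)
jne top: taken
eax=M[204]=1
eax=1&3=1
eax=1+7=8
ebx=204+4=208
edx=10-2=8
cmp edx, 0  (cmp 8,0)
jne top: taken
eax=M[208]=20
eax=20&3=0
eax=0+7=7
ebx=208+4=212
edx=8-2=6
cmp edx, 0  (cmp 6,0)
jne top: taken
eax=M[212]=13
eax=13&3=1
eax=1+7=8
ebx=212+4=216
edx=6-2=4
cmp edx, 0  (cmp 4,0)
jne top: taken
eax=M[216]=8
eax=8&3=0
After step 33: ebx = 216.

216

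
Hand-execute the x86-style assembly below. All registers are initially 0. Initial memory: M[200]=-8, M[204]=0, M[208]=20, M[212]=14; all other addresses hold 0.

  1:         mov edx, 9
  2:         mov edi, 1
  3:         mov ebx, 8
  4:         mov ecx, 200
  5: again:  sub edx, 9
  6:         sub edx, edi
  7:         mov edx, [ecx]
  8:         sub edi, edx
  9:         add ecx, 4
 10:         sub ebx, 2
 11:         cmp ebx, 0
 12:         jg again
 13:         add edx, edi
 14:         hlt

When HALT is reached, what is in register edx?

-11

edx=9
edi=1
ebx=8
ecx=200
edx=9-9=0
edx=0-1=-1
edx=M[200]=-8
edi=1-(-8)=9
ecx=200+4=204
ebx=8-2=6
cmp ebx, 0  (cmp 6,0)
jg again: taken
edx=(-8)-9=-17
edx=(-17)-9=-26
edx=M[204]=0
edi=9-0=9
ecx=204+4=208
ebx=6-2=4
cmp ebx, 0  (cmp 4,0)
jg again: taken
edx=0-9=-9
edx=(-9)-9=-18
edx=M[208]=20
edi=9-20=-11
ecx=208+4=212
ebx=4-2=2
cmp ebx, 0  (cmp 2,0)
jg again: taken
edx=20-9=11
edx=11-(-11)=22
edx=M[212]=14
edi=(-11)-14=-25
ecx=212+4=216
ebx=2-2=0
cmp ebx, 0  (cmp 0,0)
jg again: not taken
edx=14+(-25)=-11
halt.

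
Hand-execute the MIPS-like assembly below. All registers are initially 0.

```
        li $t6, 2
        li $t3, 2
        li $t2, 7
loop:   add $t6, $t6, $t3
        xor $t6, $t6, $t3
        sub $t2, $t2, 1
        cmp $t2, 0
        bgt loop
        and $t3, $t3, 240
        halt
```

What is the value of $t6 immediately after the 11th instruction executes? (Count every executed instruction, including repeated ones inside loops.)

li $t6, 2 → $t6=2
li $t3, 2 → $t3=2
li $t2, 7 → $t2=7
add $t6, $t6, $t3 → $t6=2+2=4
xor $t6, $t6, $t3 → $t6=4^2=6
sub $t2, $t2, 1 → $t2=7-1=6
cmp $t2, 0  (cmp 6,0)
bgt loop: taken
add $t6, $t6, $t3 → $t6=6+2=8
xor $t6, $t6, $t3 → $t6=8^2=10
sub $t2, $t2, 1 → $t2=6-1=5
After step 11: $t6 = 10.

10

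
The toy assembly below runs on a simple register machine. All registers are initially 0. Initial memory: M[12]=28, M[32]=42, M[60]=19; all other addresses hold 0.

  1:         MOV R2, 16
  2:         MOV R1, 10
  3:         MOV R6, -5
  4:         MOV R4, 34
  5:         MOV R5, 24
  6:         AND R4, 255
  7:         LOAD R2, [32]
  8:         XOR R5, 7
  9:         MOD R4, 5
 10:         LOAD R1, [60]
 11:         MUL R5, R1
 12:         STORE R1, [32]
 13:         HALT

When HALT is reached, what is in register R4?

4

MOV R2, 16 → R2=16
MOV R1, 10 → R1=10
MOV R6, -5 → R6=-5
MOV R4, 34 → R4=34
MOV R5, 24 → R5=24
AND R4, 255 → R4=34&255=34
LOAD R2, [32] → R2=M[32]=42
XOR R5, 7 → R5=24^7=31
MOD R4, 5 → R4=34%5=4
LOAD R1, [60] → R1=M[60]=19
MUL R5, R1 → R5=31*19=589
STORE R1, [32] → M[32]=19
halt.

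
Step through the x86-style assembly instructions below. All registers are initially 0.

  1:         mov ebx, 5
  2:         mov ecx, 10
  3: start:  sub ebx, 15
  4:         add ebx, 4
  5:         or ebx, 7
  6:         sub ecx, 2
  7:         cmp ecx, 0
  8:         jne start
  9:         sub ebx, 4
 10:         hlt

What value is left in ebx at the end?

ebx=5
ecx=10
ebx=5-15=-10
ebx=(-10)+4=-6
ebx=(-6)|7=-1
ecx=10-2=8
cmp ecx, 0  (cmp 8,0)
jne start: taken
ebx=(-1)-15=-16
ebx=(-16)+4=-12
ebx=(-12)|7=-9
ecx=8-2=6
cmp ecx, 0  (cmp 6,0)
jne start: taken
ebx=(-9)-15=-24
ebx=(-24)+4=-20
ebx=(-20)|7=-17
ecx=6-2=4
cmp ecx, 0  (cmp 4,0)
jne start: taken
ebx=(-17)-15=-32
ebx=(-32)+4=-28
ebx=(-28)|7=-25
ecx=4-2=2
cmp ecx, 0  (cmp 2,0)
jne start: taken
ebx=(-25)-15=-40
ebx=(-40)+4=-36
ebx=(-36)|7=-33
ecx=2-2=0
cmp ecx, 0  (cmp 0,0)
jne start: not taken
ebx=(-33)-4=-37
halt.

-37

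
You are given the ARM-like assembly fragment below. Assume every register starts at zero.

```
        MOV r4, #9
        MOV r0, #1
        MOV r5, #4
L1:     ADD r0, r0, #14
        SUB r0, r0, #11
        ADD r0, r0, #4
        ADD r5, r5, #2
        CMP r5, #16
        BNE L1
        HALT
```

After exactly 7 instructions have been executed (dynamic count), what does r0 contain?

after MOV r4, #9: r4=9
after MOV r0, #1: r0=1
after MOV r5, #4: r5=4
after ADD r0, r0, #14: r0=1+14=15
after SUB r0, r0, #11: r0=15-11=4
after ADD r0, r0, #4: r0=4+4=8
after ADD r5, r5, #2: r5=4+2=6
After step 7: r0 = 8.

8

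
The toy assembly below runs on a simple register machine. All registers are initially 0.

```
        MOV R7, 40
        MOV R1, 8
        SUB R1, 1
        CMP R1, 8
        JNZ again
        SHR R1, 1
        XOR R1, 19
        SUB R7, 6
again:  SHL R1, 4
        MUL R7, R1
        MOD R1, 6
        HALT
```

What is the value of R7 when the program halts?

4480

R7=40
R1=8
R1=8-1=7
CMP R1, 8  (cmp 7,8)
JNZ again: taken
R1=7<<4=112
R7=40*112=4480
R1=112%6=4
halt.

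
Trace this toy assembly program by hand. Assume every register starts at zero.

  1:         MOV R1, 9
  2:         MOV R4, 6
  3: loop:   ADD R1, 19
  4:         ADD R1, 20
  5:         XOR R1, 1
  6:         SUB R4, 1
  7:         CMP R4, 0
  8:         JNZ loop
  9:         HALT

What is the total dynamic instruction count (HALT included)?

R1=9
R4=6
R1=9+19=28
R1=28+20=48
R1=48^1=49
R4=6-1=5
CMP R4, 0  (cmp 5,0)
JNZ loop: taken
R1=49+19=68
R1=68+20=88
R1=88^1=89
R4=5-1=4
CMP R4, 0  (cmp 4,0)
JNZ loop: taken
R1=89+19=108
R1=108+20=128
R1=128^1=129
R4=4-1=3
CMP R4, 0  (cmp 3,0)
JNZ loop: taken
R1=129+19=148
R1=148+20=168
R1=168^1=169
R4=3-1=2
CMP R4, 0  (cmp 2,0)
JNZ loop: taken
R1=169+19=188
R1=188+20=208
R1=208^1=209
R4=2-1=1
CMP R4, 0  (cmp 1,0)
JNZ loop: taken
R1=209+19=228
R1=228+20=248
R1=248^1=249
R4=1-1=0
CMP R4, 0  (cmp 0,0)
JNZ loop: not taken
halt.
Total executed instructions: 39.

39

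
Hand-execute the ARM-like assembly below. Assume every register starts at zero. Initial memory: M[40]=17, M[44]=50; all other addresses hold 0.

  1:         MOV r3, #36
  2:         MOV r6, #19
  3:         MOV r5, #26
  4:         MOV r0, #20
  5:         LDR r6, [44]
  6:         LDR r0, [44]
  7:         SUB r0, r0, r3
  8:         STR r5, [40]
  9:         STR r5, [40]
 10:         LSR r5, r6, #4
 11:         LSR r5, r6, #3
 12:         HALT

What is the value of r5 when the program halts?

6

MOV r3, #36 → r3=36
MOV r6, #19 → r6=19
MOV r5, #26 → r5=26
MOV r0, #20 → r0=20
LDR r6, [44] → r6=M[44]=50
LDR r0, [44] → r0=M[44]=50
SUB r0, r0, r3 → r0=50-36=14
STR r5, [40] → M[40]=26
STR r5, [40] → M[40]=26
LSR r5, r6, #4 → r5=50>>4=3
LSR r5, r6, #3 → r5=50>>3=6
halt.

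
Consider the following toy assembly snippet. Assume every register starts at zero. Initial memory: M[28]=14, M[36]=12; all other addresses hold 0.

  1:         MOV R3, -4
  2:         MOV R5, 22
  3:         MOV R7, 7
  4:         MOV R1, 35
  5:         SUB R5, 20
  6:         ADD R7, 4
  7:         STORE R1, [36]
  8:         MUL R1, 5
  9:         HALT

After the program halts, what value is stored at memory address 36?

35

MOV R3, -4 → R3=-4
MOV R5, 22 → R5=22
MOV R7, 7 → R7=7
MOV R1, 35 → R1=35
SUB R5, 20 → R5=22-20=2
ADD R7, 4 → R7=7+4=11
STORE R1, [36] → M[36]=35
MUL R1, 5 → R1=35*5=175
halt.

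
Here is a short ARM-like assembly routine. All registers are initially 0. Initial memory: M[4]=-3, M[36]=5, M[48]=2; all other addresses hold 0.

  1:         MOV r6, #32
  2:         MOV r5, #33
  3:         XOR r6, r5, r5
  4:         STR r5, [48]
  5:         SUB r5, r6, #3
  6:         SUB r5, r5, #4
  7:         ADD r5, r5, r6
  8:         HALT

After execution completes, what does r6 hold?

0

r6=32
r5=33
r6=33^33=0
STR r5, [48] → M[48]=33
r5=0-3=-3
r5=(-3)-4=-7
r5=(-7)+0=-7
halt.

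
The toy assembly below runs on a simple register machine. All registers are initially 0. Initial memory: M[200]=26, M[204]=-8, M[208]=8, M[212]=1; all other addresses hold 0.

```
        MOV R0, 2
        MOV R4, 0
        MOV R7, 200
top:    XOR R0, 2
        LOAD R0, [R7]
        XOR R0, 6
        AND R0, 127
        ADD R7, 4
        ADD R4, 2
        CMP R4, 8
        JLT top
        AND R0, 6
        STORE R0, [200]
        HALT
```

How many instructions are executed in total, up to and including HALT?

R0=2
R4=0
R7=200
R0=2^2=0
R0=M[200]=26
R0=26^6=28
R0=28&127=28
R7=200+4=204
R4=0+2=2
CMP R4, 8  (cmp 2,8)
JLT top: taken
R0=28^2=30
R0=M[204]=-8
R0=(-8)^6=-2
R0=(-2)&127=126
R7=204+4=208
R4=2+2=4
CMP R4, 8  (cmp 4,8)
JLT top: taken
R0=126^2=124
R0=M[208]=8
R0=8^6=14
R0=14&127=14
R7=208+4=212
R4=4+2=6
CMP R4, 8  (cmp 6,8)
JLT top: taken
R0=14^2=12
R0=M[212]=1
R0=1^6=7
R0=7&127=7
R7=212+4=216
R4=6+2=8
CMP R4, 8  (cmp 8,8)
JLT top: not taken
R0=7&6=6
STORE R0, [200] → M[200]=6
halt.
Total executed instructions: 38.

38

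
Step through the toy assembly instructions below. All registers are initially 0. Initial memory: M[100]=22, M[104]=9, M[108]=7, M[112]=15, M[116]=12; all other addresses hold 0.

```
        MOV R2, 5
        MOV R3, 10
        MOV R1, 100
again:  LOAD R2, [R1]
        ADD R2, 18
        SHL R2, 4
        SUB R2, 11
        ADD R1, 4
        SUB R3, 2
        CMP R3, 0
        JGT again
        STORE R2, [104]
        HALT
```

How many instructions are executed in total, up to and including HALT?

45

MOV R2, 5 → R2=5
MOV R3, 10 → R3=10
MOV R1, 100 → R1=100
LOAD R2, [R1] → R2=M[100]=22
ADD R2, 18 → R2=22+18=40
SHL R2, 4 → R2=40<<4=640
SUB R2, 11 → R2=640-11=629
ADD R1, 4 → R1=100+4=104
SUB R3, 2 → R3=10-2=8
CMP R3, 0  (cmp 8,0)
JGT again: taken
LOAD R2, [R1] → R2=M[104]=9
ADD R2, 18 → R2=9+18=27
SHL R2, 4 → R2=27<<4=432
SUB R2, 11 → R2=432-11=421
ADD R1, 4 → R1=104+4=108
SUB R3, 2 → R3=8-2=6
CMP R3, 0  (cmp 6,0)
JGT again: taken
LOAD R2, [R1] → R2=M[108]=7
ADD R2, 18 → R2=7+18=25
SHL R2, 4 → R2=25<<4=400
SUB R2, 11 → R2=400-11=389
ADD R1, 4 → R1=108+4=112
SUB R3, 2 → R3=6-2=4
CMP R3, 0  (cmp 4,0)
JGT again: taken
LOAD R2, [R1] → R2=M[112]=15
ADD R2, 18 → R2=15+18=33
SHL R2, 4 → R2=33<<4=528
SUB R2, 11 → R2=528-11=517
ADD R1, 4 → R1=112+4=116
SUB R3, 2 → R3=4-2=2
CMP R3, 0  (cmp 2,0)
JGT again: taken
LOAD R2, [R1] → R2=M[116]=12
ADD R2, 18 → R2=12+18=30
SHL R2, 4 → R2=30<<4=480
SUB R2, 11 → R2=480-11=469
ADD R1, 4 → R1=116+4=120
SUB R3, 2 → R3=2-2=0
CMP R3, 0  (cmp 0,0)
JGT again: not taken
STORE R2, [104] → M[104]=469
halt.
Total executed instructions: 45.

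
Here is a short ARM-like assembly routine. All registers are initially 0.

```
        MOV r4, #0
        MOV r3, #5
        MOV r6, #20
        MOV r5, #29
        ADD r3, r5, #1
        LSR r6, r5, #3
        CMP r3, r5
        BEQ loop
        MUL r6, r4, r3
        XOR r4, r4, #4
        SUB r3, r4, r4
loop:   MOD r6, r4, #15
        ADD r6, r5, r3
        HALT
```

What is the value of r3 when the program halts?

after MOV r4, #0: r4=0
after MOV r3, #5: r3=5
after MOV r6, #20: r6=20
after MOV r5, #29: r5=29
after ADD r3, r5, #1: r3=29+1=30
after LSR r6, r5, #3: r6=29>>3=3
CMP r3, r5  (cmp 30,29)
BEQ loop: not taken
after MUL r6, r4, r3: r6=0*30=0
after XOR r4, r4, #4: r4=0^4=4
after SUB r3, r4, r4: r3=4-4=0
after MOD r6, r4, #15: r6=4%15=4
after ADD r6, r5, r3: r6=29+0=29
halt.

0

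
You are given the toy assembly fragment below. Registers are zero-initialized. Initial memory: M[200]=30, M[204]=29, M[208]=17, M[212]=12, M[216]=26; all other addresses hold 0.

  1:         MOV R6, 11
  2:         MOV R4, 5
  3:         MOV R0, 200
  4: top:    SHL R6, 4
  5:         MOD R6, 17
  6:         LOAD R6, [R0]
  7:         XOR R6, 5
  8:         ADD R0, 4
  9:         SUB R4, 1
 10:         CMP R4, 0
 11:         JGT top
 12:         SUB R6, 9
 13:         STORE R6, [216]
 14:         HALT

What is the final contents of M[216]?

after MOV R6, 11: R6=11
after MOV R4, 5: R4=5
after MOV R0, 200: R0=200
after SHL R6, 4: R6=11<<4=176
after MOD R6, 17: R6=176%17=6
after LOAD R6, [R0]: R6=M[200]=30
after XOR R6, 5: R6=30^5=27
after ADD R0, 4: R0=200+4=204
after SUB R4, 1: R4=5-1=4
CMP R4, 0  (cmp 4,0)
JGT top: taken
after SHL R6, 4: R6=27<<4=432
after MOD R6, 17: R6=432%17=7
after LOAD R6, [R0]: R6=M[204]=29
after XOR R6, 5: R6=29^5=24
after ADD R0, 4: R0=204+4=208
after SUB R4, 1: R4=4-1=3
CMP R4, 0  (cmp 3,0)
JGT top: taken
after SHL R6, 4: R6=24<<4=384
after MOD R6, 17: R6=384%17=10
after LOAD R6, [R0]: R6=M[208]=17
after XOR R6, 5: R6=17^5=20
after ADD R0, 4: R0=208+4=212
after SUB R4, 1: R4=3-1=2
CMP R4, 0  (cmp 2,0)
JGT top: taken
after SHL R6, 4: R6=20<<4=320
after MOD R6, 17: R6=320%17=14
after LOAD R6, [R0]: R6=M[212]=12
after XOR R6, 5: R6=12^5=9
after ADD R0, 4: R0=212+4=216
after SUB R4, 1: R4=2-1=1
CMP R4, 0  (cmp 1,0)
JGT top: taken
after SHL R6, 4: R6=9<<4=144
after MOD R6, 17: R6=144%17=8
after LOAD R6, [R0]: R6=M[216]=26
after XOR R6, 5: R6=26^5=31
after ADD R0, 4: R0=216+4=220
after SUB R4, 1: R4=1-1=0
CMP R4, 0  (cmp 0,0)
JGT top: not taken
after SUB R6, 9: R6=31-9=22
STORE R6, [216] → M[216]=22
halt.

22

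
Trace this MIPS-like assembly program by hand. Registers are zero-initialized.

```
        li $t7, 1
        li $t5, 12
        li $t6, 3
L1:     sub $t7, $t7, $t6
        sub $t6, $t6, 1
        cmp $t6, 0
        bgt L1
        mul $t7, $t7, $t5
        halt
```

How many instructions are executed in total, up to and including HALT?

17

after li $t7, 1: $t7=1
after li $t5, 12: $t5=12
after li $t6, 3: $t6=3
after sub $t7, $t7, $t6: $t7=1-3=-2
after sub $t6, $t6, 1: $t6=3-1=2
cmp $t6, 0  (cmp 2,0)
bgt L1: taken
after sub $t7, $t7, $t6: $t7=(-2)-2=-4
after sub $t6, $t6, 1: $t6=2-1=1
cmp $t6, 0  (cmp 1,0)
bgt L1: taken
after sub $t7, $t7, $t6: $t7=(-4)-1=-5
after sub $t6, $t6, 1: $t6=1-1=0
cmp $t6, 0  (cmp 0,0)
bgt L1: not taken
after mul $t7, $t7, $t5: $t7=(-5)*12=-60
halt.
Total executed instructions: 17.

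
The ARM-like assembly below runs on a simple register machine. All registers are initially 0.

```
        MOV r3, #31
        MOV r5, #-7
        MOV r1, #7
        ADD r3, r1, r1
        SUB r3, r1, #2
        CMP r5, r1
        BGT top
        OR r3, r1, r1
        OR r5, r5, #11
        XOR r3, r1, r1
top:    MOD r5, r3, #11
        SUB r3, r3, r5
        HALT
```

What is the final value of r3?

0

MOV r3, #31 → r3=31
MOV r5, #-7 → r5=-7
MOV r1, #7 → r1=7
ADD r3, r1, r1 → r3=7+7=14
SUB r3, r1, #2 → r3=7-2=5
CMP r5, r1  (cmp -7,7)
BGT top: not taken
OR r3, r1, r1 → r3=7|7=7
OR r5, r5, #11 → r5=(-7)|11=-5
XOR r3, r1, r1 → r3=7^7=0
MOD r5, r3, #11 → r5=0%11=0
SUB r3, r3, r5 → r3=0-0=0
halt.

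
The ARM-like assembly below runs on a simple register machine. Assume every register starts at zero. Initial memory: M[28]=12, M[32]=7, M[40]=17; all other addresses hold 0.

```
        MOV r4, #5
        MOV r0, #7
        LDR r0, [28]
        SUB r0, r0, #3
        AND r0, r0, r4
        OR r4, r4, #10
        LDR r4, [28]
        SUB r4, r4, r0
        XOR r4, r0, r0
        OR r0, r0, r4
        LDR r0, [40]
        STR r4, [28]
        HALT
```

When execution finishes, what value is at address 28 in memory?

0

MOV r4, #5 → r4=5
MOV r0, #7 → r0=7
LDR r0, [28] → r0=M[28]=12
SUB r0, r0, #3 → r0=12-3=9
AND r0, r0, r4 → r0=9&5=1
OR r4, r4, #10 → r4=5|10=15
LDR r4, [28] → r4=M[28]=12
SUB r4, r4, r0 → r4=12-1=11
XOR r4, r0, r0 → r4=1^1=0
OR r0, r0, r4 → r0=1|0=1
LDR r0, [40] → r0=M[40]=17
STR r4, [28] → M[28]=0
halt.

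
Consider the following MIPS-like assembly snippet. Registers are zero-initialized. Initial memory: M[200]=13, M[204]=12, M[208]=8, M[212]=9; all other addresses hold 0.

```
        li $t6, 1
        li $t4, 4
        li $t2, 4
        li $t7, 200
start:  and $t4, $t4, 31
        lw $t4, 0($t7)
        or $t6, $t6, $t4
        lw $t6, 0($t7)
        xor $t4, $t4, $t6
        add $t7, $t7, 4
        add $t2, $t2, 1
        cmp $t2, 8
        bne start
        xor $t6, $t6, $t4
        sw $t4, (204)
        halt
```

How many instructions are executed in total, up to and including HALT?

li $t6, 1 → $t6=1
li $t4, 4 → $t4=4
li $t2, 4 → $t2=4
li $t7, 200 → $t7=200
and $t4, $t4, 31 → $t4=4&31=4
lw $t4, 0($t7) → $t4=M[200]=13
or $t6, $t6, $t4 → $t6=1|13=13
lw $t6, 0($t7) → $t6=M[200]=13
xor $t4, $t4, $t6 → $t4=13^13=0
add $t7, $t7, 4 → $t7=200+4=204
add $t2, $t2, 1 → $t2=4+1=5
cmp $t2, 8  (cmp 5,8)
bne start: taken
and $t4, $t4, 31 → $t4=0&31=0
lw $t4, 0($t7) → $t4=M[204]=12
or $t6, $t6, $t4 → $t6=13|12=13
lw $t6, 0($t7) → $t6=M[204]=12
xor $t4, $t4, $t6 → $t4=12^12=0
add $t7, $t7, 4 → $t7=204+4=208
add $t2, $t2, 1 → $t2=5+1=6
cmp $t2, 8  (cmp 6,8)
bne start: taken
and $t4, $t4, 31 → $t4=0&31=0
lw $t4, 0($t7) → $t4=M[208]=8
or $t6, $t6, $t4 → $t6=12|8=12
lw $t6, 0($t7) → $t6=M[208]=8
xor $t4, $t4, $t6 → $t4=8^8=0
add $t7, $t7, 4 → $t7=208+4=212
add $t2, $t2, 1 → $t2=6+1=7
cmp $t2, 8  (cmp 7,8)
bne start: taken
and $t4, $t4, 31 → $t4=0&31=0
lw $t4, 0($t7) → $t4=M[212]=9
or $t6, $t6, $t4 → $t6=8|9=9
lw $t6, 0($t7) → $t6=M[212]=9
xor $t4, $t4, $t6 → $t4=9^9=0
add $t7, $t7, 4 → $t7=212+4=216
add $t2, $t2, 1 → $t2=7+1=8
cmp $t2, 8  (cmp 8,8)
bne start: not taken
xor $t6, $t6, $t4 → $t6=9^0=9
sw $t4, (204) → M[204]=0
halt.
Total executed instructions: 43.

43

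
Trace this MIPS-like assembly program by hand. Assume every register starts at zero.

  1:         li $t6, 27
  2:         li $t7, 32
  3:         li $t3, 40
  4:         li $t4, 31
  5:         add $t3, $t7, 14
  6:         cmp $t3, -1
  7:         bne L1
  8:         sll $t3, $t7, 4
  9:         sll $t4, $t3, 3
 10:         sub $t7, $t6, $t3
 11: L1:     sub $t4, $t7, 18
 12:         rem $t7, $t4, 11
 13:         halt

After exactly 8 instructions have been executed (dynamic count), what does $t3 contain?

li $t6, 27 → $t6=27
li $t7, 32 → $t7=32
li $t3, 40 → $t3=40
li $t4, 31 → $t4=31
add $t3, $t7, 14 → $t3=32+14=46
cmp $t3, -1  (cmp 46,-1)
bne L1: taken
sub $t4, $t7, 18 → $t4=32-18=14
After step 8: $t3 = 46.

46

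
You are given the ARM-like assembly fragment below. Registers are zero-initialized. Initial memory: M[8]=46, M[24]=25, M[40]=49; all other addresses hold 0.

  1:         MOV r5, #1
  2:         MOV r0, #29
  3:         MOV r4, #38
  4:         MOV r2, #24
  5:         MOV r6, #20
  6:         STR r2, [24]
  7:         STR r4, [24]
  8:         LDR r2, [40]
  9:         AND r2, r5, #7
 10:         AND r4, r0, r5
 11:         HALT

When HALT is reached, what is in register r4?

r5=1
r0=29
r4=38
r2=24
r6=20
STR r2, [24] → M[24]=24
STR r4, [24] → M[24]=38
r2=M[40]=49
r2=1&7=1
r4=29&1=1
halt.

1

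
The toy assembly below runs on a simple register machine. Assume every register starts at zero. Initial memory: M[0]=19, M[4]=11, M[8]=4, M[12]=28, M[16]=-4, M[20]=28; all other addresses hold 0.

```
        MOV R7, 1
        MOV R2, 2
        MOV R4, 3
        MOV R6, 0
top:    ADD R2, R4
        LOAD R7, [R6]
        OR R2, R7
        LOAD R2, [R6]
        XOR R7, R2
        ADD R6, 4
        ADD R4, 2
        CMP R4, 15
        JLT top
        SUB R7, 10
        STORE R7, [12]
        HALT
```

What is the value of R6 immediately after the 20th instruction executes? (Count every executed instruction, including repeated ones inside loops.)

after MOV R7, 1: R7=1
after MOV R2, 2: R2=2
after MOV R4, 3: R4=3
after MOV R6, 0: R6=0
after ADD R2, R4: R2=2+3=5
after LOAD R7, [R6]: R7=M[0]=19
after OR R2, R7: R2=5|19=23
after LOAD R2, [R6]: R2=M[0]=19
after XOR R7, R2: R7=19^19=0
after ADD R6, 4: R6=0+4=4
after ADD R4, 2: R4=3+2=5
CMP R4, 15  (cmp 5,15)
JLT top: taken
after ADD R2, R4: R2=19+5=24
after LOAD R7, [R6]: R7=M[4]=11
after OR R2, R7: R2=24|11=27
after LOAD R2, [R6]: R2=M[4]=11
after XOR R7, R2: R7=11^11=0
after ADD R6, 4: R6=4+4=8
after ADD R4, 2: R4=5+2=7
After step 20: R6 = 8.

8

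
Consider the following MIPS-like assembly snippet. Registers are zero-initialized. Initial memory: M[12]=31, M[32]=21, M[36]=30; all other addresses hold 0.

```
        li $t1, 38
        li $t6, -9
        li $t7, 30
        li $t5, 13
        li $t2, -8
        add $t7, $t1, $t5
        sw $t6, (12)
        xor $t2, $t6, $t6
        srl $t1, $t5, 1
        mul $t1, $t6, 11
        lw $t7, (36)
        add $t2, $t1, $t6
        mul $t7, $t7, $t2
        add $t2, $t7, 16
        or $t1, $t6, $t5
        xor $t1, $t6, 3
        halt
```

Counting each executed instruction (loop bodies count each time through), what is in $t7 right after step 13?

after li $t1, 38: $t1=38
after li $t6, -9: $t6=-9
after li $t7, 30: $t7=30
after li $t5, 13: $t5=13
after li $t2, -8: $t2=-8
after add $t7, $t1, $t5: $t7=38+13=51
sw $t6, (12) → M[12]=-9
after xor $t2, $t6, $t6: $t2=(-9)^(-9)=0
after srl $t1, $t5, 1: $t1=13>>1=6
after mul $t1, $t6, 11: $t1=(-9)*11=-99
after lw $t7, (36): $t7=M[36]=30
after add $t2, $t1, $t6: $t2=(-99)+(-9)=-108
after mul $t7, $t7, $t2: $t7=30*(-108)=-3240
After step 13: $t7 = -3240.

-3240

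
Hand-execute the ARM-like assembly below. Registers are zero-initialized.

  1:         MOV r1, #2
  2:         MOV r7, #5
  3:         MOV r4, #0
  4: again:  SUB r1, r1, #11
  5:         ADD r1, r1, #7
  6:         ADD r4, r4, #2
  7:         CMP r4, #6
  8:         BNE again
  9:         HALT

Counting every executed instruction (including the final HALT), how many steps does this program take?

19

after MOV r1, #2: r1=2
after MOV r7, #5: r7=5
after MOV r4, #0: r4=0
after SUB r1, r1, #11: r1=2-11=-9
after ADD r1, r1, #7: r1=(-9)+7=-2
after ADD r4, r4, #2: r4=0+2=2
CMP r4, #6  (cmp 2,6)
BNE again: taken
after SUB r1, r1, #11: r1=(-2)-11=-13
after ADD r1, r1, #7: r1=(-13)+7=-6
after ADD r4, r4, #2: r4=2+2=4
CMP r4, #6  (cmp 4,6)
BNE again: taken
after SUB r1, r1, #11: r1=(-6)-11=-17
after ADD r1, r1, #7: r1=(-17)+7=-10
after ADD r4, r4, #2: r4=4+2=6
CMP r4, #6  (cmp 6,6)
BNE again: not taken
halt.
Total executed instructions: 19.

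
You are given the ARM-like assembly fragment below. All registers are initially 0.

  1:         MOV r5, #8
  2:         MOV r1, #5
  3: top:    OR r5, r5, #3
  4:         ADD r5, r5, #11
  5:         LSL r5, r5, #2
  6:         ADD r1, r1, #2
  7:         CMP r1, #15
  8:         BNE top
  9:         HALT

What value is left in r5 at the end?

MOV r5, #8 → r5=8
MOV r1, #5 → r1=5
OR r5, r5, #3 → r5=8|3=11
ADD r5, r5, #11 → r5=11+11=22
LSL r5, r5, #2 → r5=22<<2=88
ADD r1, r1, #2 → r1=5+2=7
CMP r1, #15  (cmp 7,15)
BNE top: taken
OR r5, r5, #3 → r5=88|3=91
ADD r5, r5, #11 → r5=91+11=102
LSL r5, r5, #2 → r5=102<<2=408
ADD r1, r1, #2 → r1=7+2=9
CMP r1, #15  (cmp 9,15)
BNE top: taken
OR r5, r5, #3 → r5=408|3=411
ADD r5, r5, #11 → r5=411+11=422
LSL r5, r5, #2 → r5=422<<2=1688
ADD r1, r1, #2 → r1=9+2=11
CMP r1, #15  (cmp 11,15)
BNE top: taken
OR r5, r5, #3 → r5=1688|3=1691
ADD r5, r5, #11 → r5=1691+11=1702
LSL r5, r5, #2 → r5=1702<<2=6808
ADD r1, r1, #2 → r1=11+2=13
CMP r1, #15  (cmp 13,15)
BNE top: taken
OR r5, r5, #3 → r5=6808|3=6811
ADD r5, r5, #11 → r5=6811+11=6822
LSL r5, r5, #2 → r5=6822<<2=27288
ADD r1, r1, #2 → r1=13+2=15
CMP r1, #15  (cmp 15,15)
BNE top: not taken
halt.

27288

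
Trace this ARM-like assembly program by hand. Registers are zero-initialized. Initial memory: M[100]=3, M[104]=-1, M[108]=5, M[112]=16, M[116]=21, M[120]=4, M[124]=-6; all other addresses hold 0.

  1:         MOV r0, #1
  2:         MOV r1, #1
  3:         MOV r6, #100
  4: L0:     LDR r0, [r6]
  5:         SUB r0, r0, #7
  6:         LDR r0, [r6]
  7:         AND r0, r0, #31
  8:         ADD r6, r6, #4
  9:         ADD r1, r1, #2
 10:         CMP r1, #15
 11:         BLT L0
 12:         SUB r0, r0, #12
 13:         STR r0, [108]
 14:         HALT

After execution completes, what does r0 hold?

14

MOV r0, #1 → r0=1
MOV r1, #1 → r1=1
MOV r6, #100 → r6=100
LDR r0, [r6] → r0=M[100]=3
SUB r0, r0, #7 → r0=3-7=-4
LDR r0, [r6] → r0=M[100]=3
AND r0, r0, #31 → r0=3&31=3
ADD r6, r6, #4 → r6=100+4=104
ADD r1, r1, #2 → r1=1+2=3
CMP r1, #15  (cmp 3,15)
BLT L0: taken
LDR r0, [r6] → r0=M[104]=-1
SUB r0, r0, #7 → r0=(-1)-7=-8
LDR r0, [r6] → r0=M[104]=-1
AND r0, r0, #31 → r0=(-1)&31=31
ADD r6, r6, #4 → r6=104+4=108
ADD r1, r1, #2 → r1=3+2=5
CMP r1, #15  (cmp 5,15)
BLT L0: taken
LDR r0, [r6] → r0=M[108]=5
SUB r0, r0, #7 → r0=5-7=-2
LDR r0, [r6] → r0=M[108]=5
AND r0, r0, #31 → r0=5&31=5
ADD r6, r6, #4 → r6=108+4=112
ADD r1, r1, #2 → r1=5+2=7
CMP r1, #15  (cmp 7,15)
BLT L0: taken
LDR r0, [r6] → r0=M[112]=16
SUB r0, r0, #7 → r0=16-7=9
LDR r0, [r6] → r0=M[112]=16
AND r0, r0, #31 → r0=16&31=16
ADD r6, r6, #4 → r6=112+4=116
ADD r1, r1, #2 → r1=7+2=9
CMP r1, #15  (cmp 9,15)
BLT L0: taken
LDR r0, [r6] → r0=M[116]=21
SUB r0, r0, #7 → r0=21-7=14
LDR r0, [r6] → r0=M[116]=21
AND r0, r0, #31 → r0=21&31=21
ADD r6, r6, #4 → r6=116+4=120
ADD r1, r1, #2 → r1=9+2=11
CMP r1, #15  (cmp 11,15)
BLT L0: taken
LDR r0, [r6] → r0=M[120]=4
SUB r0, r0, #7 → r0=4-7=-3
LDR r0, [r6] → r0=M[120]=4
AND r0, r0, #31 → r0=4&31=4
ADD r6, r6, #4 → r6=120+4=124
ADD r1, r1, #2 → r1=11+2=13
CMP r1, #15  (cmp 13,15)
BLT L0: taken
LDR r0, [r6] → r0=M[124]=-6
SUB r0, r0, #7 → r0=(-6)-7=-13
LDR r0, [r6] → r0=M[124]=-6
AND r0, r0, #31 → r0=(-6)&31=26
ADD r6, r6, #4 → r6=124+4=128
ADD r1, r1, #2 → r1=13+2=15
CMP r1, #15  (cmp 15,15)
BLT L0: not taken
SUB r0, r0, #12 → r0=26-12=14
STR r0, [108] → M[108]=14
halt.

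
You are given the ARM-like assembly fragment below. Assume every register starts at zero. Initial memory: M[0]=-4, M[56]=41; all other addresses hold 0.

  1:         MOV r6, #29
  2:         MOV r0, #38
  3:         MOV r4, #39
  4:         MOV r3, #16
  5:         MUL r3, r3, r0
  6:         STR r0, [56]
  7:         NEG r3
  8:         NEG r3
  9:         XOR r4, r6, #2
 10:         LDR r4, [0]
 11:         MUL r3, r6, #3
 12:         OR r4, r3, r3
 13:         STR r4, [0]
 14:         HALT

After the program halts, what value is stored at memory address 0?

87

after MOV r6, #29: r6=29
after MOV r0, #38: r0=38
after MOV r4, #39: r4=39
after MOV r3, #16: r3=16
after MUL r3, r3, r0: r3=16*38=608
STR r0, [56] → M[56]=38
after NEG r3: r3=-(608)=-608
after NEG r3: r3=-(-608)=608
after XOR r4, r6, #2: r4=29^2=31
after LDR r4, [0]: r4=M[0]=-4
after MUL r3, r6, #3: r3=29*3=87
after OR r4, r3, r3: r4=87|87=87
STR r4, [0] → M[0]=87
halt.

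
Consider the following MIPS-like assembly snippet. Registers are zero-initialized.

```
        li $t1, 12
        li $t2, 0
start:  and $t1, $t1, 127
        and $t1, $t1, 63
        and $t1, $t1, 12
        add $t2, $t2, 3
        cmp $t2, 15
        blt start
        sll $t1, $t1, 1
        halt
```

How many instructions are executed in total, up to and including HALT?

li $t1, 12 → $t1=12
li $t2, 0 → $t2=0
and $t1, $t1, 127 → $t1=12&127=12
and $t1, $t1, 63 → $t1=12&63=12
and $t1, $t1, 12 → $t1=12&12=12
add $t2, $t2, 3 → $t2=0+3=3
cmp $t2, 15  (cmp 3,15)
blt start: taken
and $t1, $t1, 127 → $t1=12&127=12
and $t1, $t1, 63 → $t1=12&63=12
and $t1, $t1, 12 → $t1=12&12=12
add $t2, $t2, 3 → $t2=3+3=6
cmp $t2, 15  (cmp 6,15)
blt start: taken
and $t1, $t1, 127 → $t1=12&127=12
and $t1, $t1, 63 → $t1=12&63=12
and $t1, $t1, 12 → $t1=12&12=12
add $t2, $t2, 3 → $t2=6+3=9
cmp $t2, 15  (cmp 9,15)
blt start: taken
and $t1, $t1, 127 → $t1=12&127=12
and $t1, $t1, 63 → $t1=12&63=12
and $t1, $t1, 12 → $t1=12&12=12
add $t2, $t2, 3 → $t2=9+3=12
cmp $t2, 15  (cmp 12,15)
blt start: taken
and $t1, $t1, 127 → $t1=12&127=12
and $t1, $t1, 63 → $t1=12&63=12
and $t1, $t1, 12 → $t1=12&12=12
add $t2, $t2, 3 → $t2=12+3=15
cmp $t2, 15  (cmp 15,15)
blt start: not taken
sll $t1, $t1, 1 → $t1=12<<1=24
halt.
Total executed instructions: 34.

34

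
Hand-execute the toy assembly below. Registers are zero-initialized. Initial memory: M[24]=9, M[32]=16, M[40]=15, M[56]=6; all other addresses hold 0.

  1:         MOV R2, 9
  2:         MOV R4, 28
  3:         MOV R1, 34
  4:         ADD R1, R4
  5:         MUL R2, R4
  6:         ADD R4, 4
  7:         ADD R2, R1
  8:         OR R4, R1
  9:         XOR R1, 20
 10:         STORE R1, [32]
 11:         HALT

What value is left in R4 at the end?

R2=9
R4=28
R1=34
R1=34+28=62
R2=9*28=252
R4=28+4=32
R2=252+62=314
R4=32|62=62
R1=62^20=42
STORE R1, [32] → M[32]=42
halt.

62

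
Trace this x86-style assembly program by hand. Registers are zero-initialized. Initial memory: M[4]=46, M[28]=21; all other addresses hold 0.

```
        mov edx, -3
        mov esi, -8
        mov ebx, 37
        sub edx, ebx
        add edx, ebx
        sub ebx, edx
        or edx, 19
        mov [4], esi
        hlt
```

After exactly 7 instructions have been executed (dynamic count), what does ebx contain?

40

after mov edx, -3: edx=-3
after mov esi, -8: esi=-8
after mov ebx, 37: ebx=37
after sub edx, ebx: edx=(-3)-37=-40
after add edx, ebx: edx=(-40)+37=-3
after sub ebx, edx: ebx=37-(-3)=40
after or edx, 19: edx=(-3)|19=-1
After step 7: ebx = 40.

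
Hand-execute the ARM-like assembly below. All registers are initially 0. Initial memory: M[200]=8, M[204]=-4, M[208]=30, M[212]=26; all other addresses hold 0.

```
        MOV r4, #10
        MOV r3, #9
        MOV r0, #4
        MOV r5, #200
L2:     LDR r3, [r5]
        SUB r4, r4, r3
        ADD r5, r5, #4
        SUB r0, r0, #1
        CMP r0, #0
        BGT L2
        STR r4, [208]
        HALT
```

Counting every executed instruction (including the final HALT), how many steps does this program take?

30

MOV r4, #10 → r4=10
MOV r3, #9 → r3=9
MOV r0, #4 → r0=4
MOV r5, #200 → r5=200
LDR r3, [r5] → r3=M[200]=8
SUB r4, r4, r3 → r4=10-8=2
ADD r5, r5, #4 → r5=200+4=204
SUB r0, r0, #1 → r0=4-1=3
CMP r0, #0  (cmp 3,0)
BGT L2: taken
LDR r3, [r5] → r3=M[204]=-4
SUB r4, r4, r3 → r4=2-(-4)=6
ADD r5, r5, #4 → r5=204+4=208
SUB r0, r0, #1 → r0=3-1=2
CMP r0, #0  (cmp 2,0)
BGT L2: taken
LDR r3, [r5] → r3=M[208]=30
SUB r4, r4, r3 → r4=6-30=-24
ADD r5, r5, #4 → r5=208+4=212
SUB r0, r0, #1 → r0=2-1=1
CMP r0, #0  (cmp 1,0)
BGT L2: taken
LDR r3, [r5] → r3=M[212]=26
SUB r4, r4, r3 → r4=(-24)-26=-50
ADD r5, r5, #4 → r5=212+4=216
SUB r0, r0, #1 → r0=1-1=0
CMP r0, #0  (cmp 0,0)
BGT L2: not taken
STR r4, [208] → M[208]=-50
halt.
Total executed instructions: 30.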